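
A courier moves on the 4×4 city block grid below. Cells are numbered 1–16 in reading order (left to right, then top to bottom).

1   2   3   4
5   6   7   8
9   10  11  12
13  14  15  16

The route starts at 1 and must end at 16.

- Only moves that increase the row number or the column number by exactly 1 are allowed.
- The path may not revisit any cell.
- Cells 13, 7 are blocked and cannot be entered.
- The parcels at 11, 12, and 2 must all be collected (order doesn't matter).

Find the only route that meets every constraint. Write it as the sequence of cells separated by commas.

1, 2, 6, 10, 11, 12, 16

Moves only go right or down, so the column and row indices never decrease.
Route from 1: right to 2, 2× down (reaching 10), 2× right (reaching 12), down to 16 — 6 moves in all.
Check: all required cells visited.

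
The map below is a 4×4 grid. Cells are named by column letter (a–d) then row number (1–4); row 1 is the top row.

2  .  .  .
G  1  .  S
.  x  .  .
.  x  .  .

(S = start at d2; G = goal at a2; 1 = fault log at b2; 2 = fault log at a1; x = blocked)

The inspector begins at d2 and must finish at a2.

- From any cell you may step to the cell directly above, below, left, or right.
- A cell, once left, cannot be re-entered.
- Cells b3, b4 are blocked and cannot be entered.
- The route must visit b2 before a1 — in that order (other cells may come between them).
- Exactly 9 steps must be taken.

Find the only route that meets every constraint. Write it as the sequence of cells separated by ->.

The waypoints must appear in the order b2, a1, with no cell reused.
Route from d2: down 2 to d4, left 1 to c4, up 2 to c2, left 1 to b2, up 1 to b1, left 1 to a1, down 1 to a2 — 9 moves in all.
Check: order respected (1 at step 6, 2 at step 8); 9 moves as required.

d2 -> d3 -> d4 -> c4 -> c3 -> c2 -> b2 -> b1 -> a1 -> a2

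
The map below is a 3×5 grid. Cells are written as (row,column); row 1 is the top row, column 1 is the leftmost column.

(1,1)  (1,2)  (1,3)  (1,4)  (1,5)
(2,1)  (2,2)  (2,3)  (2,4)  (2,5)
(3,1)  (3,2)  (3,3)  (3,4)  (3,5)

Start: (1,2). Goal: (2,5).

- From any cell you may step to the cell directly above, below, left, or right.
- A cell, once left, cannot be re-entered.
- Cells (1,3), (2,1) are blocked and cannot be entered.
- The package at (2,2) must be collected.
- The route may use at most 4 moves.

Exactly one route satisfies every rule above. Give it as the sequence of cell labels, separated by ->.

(1,2) -> (2,2) -> (2,3) -> (2,4) -> (2,5)

The budget equals the shortest possible length, so every move has to be on a shortest route through the required cells.
Route from (1,2): down 1 to (2,2), right 3 to (2,5) — 4 moves in all.
Check: all required cells visited; 4 ≤ 4 moves.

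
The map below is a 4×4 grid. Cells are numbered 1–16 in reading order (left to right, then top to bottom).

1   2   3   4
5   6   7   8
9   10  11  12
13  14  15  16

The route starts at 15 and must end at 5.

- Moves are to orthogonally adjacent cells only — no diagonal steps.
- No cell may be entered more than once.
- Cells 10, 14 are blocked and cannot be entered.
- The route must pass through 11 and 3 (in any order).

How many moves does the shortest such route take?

6

Any route passes through 11 and 3 in some order between 15 and 5. Summing Manhattan distances along each leg and taking the cheapest ordering (15 → 11 → 3 → 5) gives a lower bound of 1 + 2 + 3 = 6 moves.
A route of 6 moves achieves this: 15 → 11 → 7 → 3 → 2 → 6 → 5.
Since 6 matches the lower bound, it is optimal.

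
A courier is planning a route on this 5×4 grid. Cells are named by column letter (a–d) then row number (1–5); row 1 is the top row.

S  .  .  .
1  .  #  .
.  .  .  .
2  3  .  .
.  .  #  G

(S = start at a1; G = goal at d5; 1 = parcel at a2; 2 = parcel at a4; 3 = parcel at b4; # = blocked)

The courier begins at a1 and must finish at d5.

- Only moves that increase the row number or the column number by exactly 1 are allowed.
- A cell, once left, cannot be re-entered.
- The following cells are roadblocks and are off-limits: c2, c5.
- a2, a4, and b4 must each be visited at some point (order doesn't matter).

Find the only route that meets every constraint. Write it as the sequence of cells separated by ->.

a1 -> a2 -> a3 -> a4 -> b4 -> c4 -> d4 -> d5

Moves only go right or down, so the column and row indices never decrease.
Route from a1: 3× down (reaching a4), 3× right (reaching d4), down to d5 — 7 moves in all.
Check: all required cells visited.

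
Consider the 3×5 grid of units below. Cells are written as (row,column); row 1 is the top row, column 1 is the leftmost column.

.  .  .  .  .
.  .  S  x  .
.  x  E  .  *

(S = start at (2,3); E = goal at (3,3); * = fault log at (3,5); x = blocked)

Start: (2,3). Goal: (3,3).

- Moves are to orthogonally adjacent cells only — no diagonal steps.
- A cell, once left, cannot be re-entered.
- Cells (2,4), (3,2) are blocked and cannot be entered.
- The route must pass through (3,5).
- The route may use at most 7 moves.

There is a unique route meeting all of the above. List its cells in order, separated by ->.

(2,3) -> (1,3) -> (1,4) -> (1,5) -> (2,5) -> (3,5) -> (3,4) -> (3,3)

The budget equals the shortest possible length, so every move has to be on a shortest route through the required cells.
Route from (2,3): up 1 to (1,3), right 2 to (1,5), down 2 to (3,5), left 2 to (3,3) — 7 moves in all.
Check: all required cells visited; 7 ≤ 7 moves.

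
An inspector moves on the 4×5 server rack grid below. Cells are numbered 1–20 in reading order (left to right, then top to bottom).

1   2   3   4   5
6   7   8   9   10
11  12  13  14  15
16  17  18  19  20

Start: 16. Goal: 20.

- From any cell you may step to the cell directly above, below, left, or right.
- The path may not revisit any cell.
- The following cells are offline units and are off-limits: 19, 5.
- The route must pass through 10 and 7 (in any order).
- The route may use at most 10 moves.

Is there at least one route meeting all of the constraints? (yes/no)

One route that works: 16 → 11 → 6 → 7 → 8 → 9 → 10 → 15 → 20.

yes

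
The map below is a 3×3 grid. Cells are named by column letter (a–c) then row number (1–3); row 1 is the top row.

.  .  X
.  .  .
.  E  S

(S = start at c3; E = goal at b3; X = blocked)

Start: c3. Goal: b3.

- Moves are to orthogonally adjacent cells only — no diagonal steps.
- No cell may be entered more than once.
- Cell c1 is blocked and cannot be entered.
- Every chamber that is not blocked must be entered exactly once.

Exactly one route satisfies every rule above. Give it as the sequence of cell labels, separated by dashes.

c3 - c2 - b2 - b1 - a1 - a2 - a3 - b3

Need to visit all 8 open cells exactly once, starting at c3 and ending at b3.
Cell c2 has only two open neighbours (c3 and b2), so the path must pass straight through it: one of those is the cell it's entered from and the other is where it exits.
Route from c3: up 1 to c2, left 1 to b2, up 1 to b1, left 1 to a1, down 2 to a3, right 1 to b3 — 7 moves in all.
Check: all 8 open cells covered.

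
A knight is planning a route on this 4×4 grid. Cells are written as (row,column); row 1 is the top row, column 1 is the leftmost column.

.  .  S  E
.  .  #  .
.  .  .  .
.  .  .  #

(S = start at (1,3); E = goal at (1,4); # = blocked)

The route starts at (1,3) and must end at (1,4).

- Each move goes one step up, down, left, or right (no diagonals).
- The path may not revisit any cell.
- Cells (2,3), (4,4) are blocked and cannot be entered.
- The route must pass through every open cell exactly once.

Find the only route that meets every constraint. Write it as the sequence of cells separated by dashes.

(1,3) - (1,2) - (1,1) - (2,1) - (2,2) - (3,2) - (3,1) - (4,1) - (4,2) - (4,3) - (3,3) - (3,4) - (2,4) - (1,4)

Need to visit all 14 open cells exactly once, starting at (1,3) and ending at (1,4).
Route from (1,3): 2× left (reaching (1,1)), down to (2,1), right to (2,2), down to (3,2), left to (3,1), down to (4,1), 2× right (reaching (4,3)), up to (3,3), right to (3,4), 2× up (reaching (1,4)) — 13 moves in all.
Check: all 14 open cells covered.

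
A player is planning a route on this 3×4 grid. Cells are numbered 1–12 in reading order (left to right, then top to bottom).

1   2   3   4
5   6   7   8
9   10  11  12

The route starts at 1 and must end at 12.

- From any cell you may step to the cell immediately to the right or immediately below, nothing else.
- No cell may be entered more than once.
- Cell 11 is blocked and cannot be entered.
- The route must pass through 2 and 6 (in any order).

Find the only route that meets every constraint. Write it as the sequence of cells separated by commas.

Moves only go right or down, so the column and row indices never decrease.
Route from 1: right 1 to 2, down 1 to 6, right 2 to 8, down 1 to 12 — 5 moves in all.
Check: all required cells visited.

1, 2, 6, 7, 8, 12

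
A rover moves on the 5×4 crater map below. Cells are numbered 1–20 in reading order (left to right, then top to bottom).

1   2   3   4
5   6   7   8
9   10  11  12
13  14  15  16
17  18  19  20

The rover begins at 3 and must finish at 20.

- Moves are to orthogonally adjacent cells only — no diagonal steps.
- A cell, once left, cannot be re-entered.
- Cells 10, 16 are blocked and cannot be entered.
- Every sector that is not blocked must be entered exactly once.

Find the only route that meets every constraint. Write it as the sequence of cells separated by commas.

Need to visit all 18 open cells exactly once, starting at 3 and ending at 20.
Route from 3: right 1 to 4, down 2 to 12, left 1 to 11, up 1 to 7, left 1 to 6, up 1 to 2, left 1 to 1, down 4 to 17, right 1 to 18, up 1 to 14, right 1 to 15, down 1 to 19, right 1 to 20 — 17 moves in all.
Check: all 18 open cells covered.

3, 4, 8, 12, 11, 7, 6, 2, 1, 5, 9, 13, 17, 18, 14, 15, 19, 20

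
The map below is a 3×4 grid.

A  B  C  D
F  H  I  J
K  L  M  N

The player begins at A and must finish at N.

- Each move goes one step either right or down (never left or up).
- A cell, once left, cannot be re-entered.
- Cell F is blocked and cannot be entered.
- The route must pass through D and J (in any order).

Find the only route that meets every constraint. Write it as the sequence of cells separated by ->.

Moves only go right or down, so the column and row indices never decrease.
Route from A: right 3 to D, down 2 to N — 5 moves in all.
Check: all required cells visited.

A -> B -> C -> D -> J -> N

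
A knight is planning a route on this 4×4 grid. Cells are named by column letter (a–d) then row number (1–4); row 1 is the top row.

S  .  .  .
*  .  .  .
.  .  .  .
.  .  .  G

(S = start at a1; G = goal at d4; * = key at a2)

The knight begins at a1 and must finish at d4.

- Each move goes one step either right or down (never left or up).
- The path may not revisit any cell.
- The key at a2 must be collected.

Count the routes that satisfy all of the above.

10

A right/down-only route from a1 to d4 makes exactly 3 down-moves and 3 right-moves in some order.
With no other constraints that would be C(6,3) = 20 routes.
Split at a2 and multiply the segment counts: a1→a2: 1; a2→d4: 10; product = 10.
That gives 10 routes.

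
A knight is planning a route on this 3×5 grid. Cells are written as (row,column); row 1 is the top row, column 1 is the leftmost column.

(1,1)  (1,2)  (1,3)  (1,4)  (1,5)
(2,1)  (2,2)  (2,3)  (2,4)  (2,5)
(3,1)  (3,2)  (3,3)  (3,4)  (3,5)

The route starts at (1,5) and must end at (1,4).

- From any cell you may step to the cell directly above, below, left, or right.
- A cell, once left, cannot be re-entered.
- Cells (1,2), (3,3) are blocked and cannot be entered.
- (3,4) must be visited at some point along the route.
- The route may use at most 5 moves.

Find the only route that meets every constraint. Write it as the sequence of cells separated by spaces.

(1,5) (2,5) (3,5) (3,4) (2,4) (1,4)

The 5-move cap with required stops at (3,4) leaves no slack for detours.
Route from (1,5): down 2 to (3,5), left 1 to (3,4), up 2 to (1,4) — 5 moves in all.
Check: all required cells visited; 5 ≤ 5 moves.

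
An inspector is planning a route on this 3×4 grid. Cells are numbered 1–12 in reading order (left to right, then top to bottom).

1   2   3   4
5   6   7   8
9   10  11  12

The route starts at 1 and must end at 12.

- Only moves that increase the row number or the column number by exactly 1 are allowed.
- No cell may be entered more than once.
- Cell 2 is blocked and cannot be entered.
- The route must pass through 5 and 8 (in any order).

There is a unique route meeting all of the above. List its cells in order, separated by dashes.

Moves only go right or down, so the column and row indices never decrease.
Route from 1: down 1 to 5, right 3 to 8, down 1 to 12 — 5 moves in all.
Check: all required cells visited.

1 - 5 - 6 - 7 - 8 - 12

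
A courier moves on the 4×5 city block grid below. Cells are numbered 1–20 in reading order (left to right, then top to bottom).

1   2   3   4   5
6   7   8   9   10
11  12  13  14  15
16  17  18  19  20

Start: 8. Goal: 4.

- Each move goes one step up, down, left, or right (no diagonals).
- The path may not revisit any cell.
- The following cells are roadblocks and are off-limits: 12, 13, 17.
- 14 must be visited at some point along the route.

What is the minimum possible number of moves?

Any route passes through 14 somewhere between 8 and 4. Summing Manhattan distances along the two legs (8 → 14 → 4) gives a lower bound of 2 + 2 = 4 moves.
The shortest route satisfying every rule uses 6 moves: 8 → 9 → 14 → 15 → 10 → 5 → 4.
The bound of 4 isn't tight here; checking systematically, no route of length 4 through 5 satisfies every constraint, so 6 is the minimum.

6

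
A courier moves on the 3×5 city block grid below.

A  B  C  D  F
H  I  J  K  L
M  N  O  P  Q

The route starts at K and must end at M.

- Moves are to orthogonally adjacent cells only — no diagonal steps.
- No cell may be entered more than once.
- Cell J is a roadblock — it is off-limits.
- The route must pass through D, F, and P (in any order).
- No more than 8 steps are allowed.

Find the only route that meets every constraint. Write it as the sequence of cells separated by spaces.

The 8-move cap with required stops at D, F, P leaves no slack for detours.
Route from K: up to D, right to F, 2× down (reaching Q), 4× left (reaching M) — 8 moves in all.
Check: all required cells visited; 8 ≤ 8 moves.

K D F L Q P O N M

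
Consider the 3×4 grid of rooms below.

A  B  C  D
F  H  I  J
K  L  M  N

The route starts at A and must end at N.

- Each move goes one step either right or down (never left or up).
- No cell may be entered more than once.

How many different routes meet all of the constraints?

A right/down-only route from A to N makes exactly 2 down-moves and 3 right-moves in some order.
With no other constraints that would be C(5,2) = 10 routes.
That gives 10 routes.

10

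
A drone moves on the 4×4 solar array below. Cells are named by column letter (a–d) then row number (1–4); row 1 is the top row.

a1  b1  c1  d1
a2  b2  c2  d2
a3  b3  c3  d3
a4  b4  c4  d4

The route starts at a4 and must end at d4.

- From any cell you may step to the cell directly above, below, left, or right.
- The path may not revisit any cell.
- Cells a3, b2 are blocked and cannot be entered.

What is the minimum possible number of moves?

The Manhattan distance from a4 to d4 is |4−4| + |1−4| = 3, so at least 3 moves are needed.
A route of 3 moves achieves this: a4 → b4 → c4 → d4.
Since 3 matches the lower bound, it is optimal.

3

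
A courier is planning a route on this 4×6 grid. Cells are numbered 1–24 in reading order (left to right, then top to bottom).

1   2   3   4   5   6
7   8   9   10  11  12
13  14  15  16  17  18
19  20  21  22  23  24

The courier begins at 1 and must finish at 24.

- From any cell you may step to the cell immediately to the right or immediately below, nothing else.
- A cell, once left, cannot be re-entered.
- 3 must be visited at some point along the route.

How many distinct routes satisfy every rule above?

A right/down-only route from 1 to 24 makes exactly 3 down-moves and 5 right-moves in some order.
With no other constraints that would be C(8,3) = 56 routes.
Split at 3 and multiply the segment counts: 1→3: 1; 3→24: 20; product = 20.
That gives 20 routes.

20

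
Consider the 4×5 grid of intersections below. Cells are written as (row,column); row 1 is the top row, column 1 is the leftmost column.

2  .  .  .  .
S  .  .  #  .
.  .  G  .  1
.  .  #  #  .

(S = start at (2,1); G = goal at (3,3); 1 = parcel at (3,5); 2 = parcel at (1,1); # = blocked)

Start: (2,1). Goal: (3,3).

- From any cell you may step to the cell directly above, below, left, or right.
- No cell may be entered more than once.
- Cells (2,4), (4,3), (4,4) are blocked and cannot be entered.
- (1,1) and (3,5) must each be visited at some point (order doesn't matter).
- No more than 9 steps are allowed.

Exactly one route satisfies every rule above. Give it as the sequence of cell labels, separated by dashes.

The budget equals the shortest possible length, so every move has to be on a shortest route through the required cells.
Route from (2,1): up to (1,1), 4× right (reaching (1,5)), 2× down (reaching (3,5)), 2× left (reaching (3,3)) — 9 moves in all.
Check: all required cells visited; 9 ≤ 9 moves.

(2,1) - (1,1) - (1,2) - (1,3) - (1,4) - (1,5) - (2,5) - (3,5) - (3,4) - (3,3)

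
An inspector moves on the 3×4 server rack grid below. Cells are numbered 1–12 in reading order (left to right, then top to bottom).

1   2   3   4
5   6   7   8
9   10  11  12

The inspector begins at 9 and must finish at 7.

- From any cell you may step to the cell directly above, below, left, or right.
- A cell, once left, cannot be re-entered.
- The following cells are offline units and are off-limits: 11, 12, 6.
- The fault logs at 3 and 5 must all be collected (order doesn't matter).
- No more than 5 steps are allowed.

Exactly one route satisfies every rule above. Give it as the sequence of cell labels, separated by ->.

The 5-move cap with required stops at 3, 5 leaves no slack for detours.
Route from 9: 2× up (reaching 1), 2× right (reaching 3), down to 7 — 5 moves in all.
Check: all required cells visited; 5 ≤ 5 moves.

9 -> 5 -> 1 -> 2 -> 3 -> 7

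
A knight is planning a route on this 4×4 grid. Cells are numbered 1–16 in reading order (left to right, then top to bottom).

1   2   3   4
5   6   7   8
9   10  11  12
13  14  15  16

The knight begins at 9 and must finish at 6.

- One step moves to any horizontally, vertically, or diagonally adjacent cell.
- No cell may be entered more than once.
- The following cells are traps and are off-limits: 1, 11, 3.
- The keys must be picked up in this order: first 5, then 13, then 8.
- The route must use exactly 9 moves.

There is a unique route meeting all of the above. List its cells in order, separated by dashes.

The waypoints must appear in the order 5, 13, 8, with no cell reused.
Route from 9: up 1 to 5, down-right 1 to 10, down-left 1 to 13, right 2 to 15, up-right 1 to 12, up 1 to 8, left 2 to 6 — 9 moves in all.
Check: order respected (5 at step 1, 13 at step 3, 8 at step 7); 9 moves as required.

9 - 5 - 10 - 13 - 14 - 15 - 12 - 8 - 7 - 6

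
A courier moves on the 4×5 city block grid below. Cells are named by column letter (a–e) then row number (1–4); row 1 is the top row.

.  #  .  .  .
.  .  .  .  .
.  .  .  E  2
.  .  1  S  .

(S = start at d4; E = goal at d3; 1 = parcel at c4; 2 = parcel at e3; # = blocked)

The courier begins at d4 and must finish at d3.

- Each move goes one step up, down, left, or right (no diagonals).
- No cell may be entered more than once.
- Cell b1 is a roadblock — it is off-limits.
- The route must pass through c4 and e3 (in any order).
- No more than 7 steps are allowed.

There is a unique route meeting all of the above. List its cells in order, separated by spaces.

The 7-move cap with required stops at c4, e3 leaves no slack for detours.
Route from d4: left to c4, 2× up (reaching c2), 2× right (reaching e2), down to e3, left to d3 — 7 moves in all.
Check: all required cells visited; 7 ≤ 7 moves.

d4 c4 c3 c2 d2 e2 e3 d3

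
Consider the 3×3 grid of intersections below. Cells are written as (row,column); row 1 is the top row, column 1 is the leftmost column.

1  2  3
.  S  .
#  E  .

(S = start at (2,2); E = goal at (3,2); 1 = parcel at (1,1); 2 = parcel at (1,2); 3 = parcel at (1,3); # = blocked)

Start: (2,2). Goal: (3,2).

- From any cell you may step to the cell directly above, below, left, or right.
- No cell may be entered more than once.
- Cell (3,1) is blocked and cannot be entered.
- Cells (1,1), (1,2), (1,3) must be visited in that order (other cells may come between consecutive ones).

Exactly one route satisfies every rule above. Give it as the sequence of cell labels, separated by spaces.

(2,2) (2,1) (1,1) (1,2) (1,3) (2,3) (3,3) (3,2)

The waypoints must appear in the order (1,1), (1,2), (1,3), with no cell reused.
Route from (2,2): left to (2,1), up to (1,1), 2× right (reaching (1,3)), 2× down (reaching (3,3)), left to (3,2) — 7 moves in all.
Check: order respected (1 at step 2, 2 at step 3, 3 at step 4).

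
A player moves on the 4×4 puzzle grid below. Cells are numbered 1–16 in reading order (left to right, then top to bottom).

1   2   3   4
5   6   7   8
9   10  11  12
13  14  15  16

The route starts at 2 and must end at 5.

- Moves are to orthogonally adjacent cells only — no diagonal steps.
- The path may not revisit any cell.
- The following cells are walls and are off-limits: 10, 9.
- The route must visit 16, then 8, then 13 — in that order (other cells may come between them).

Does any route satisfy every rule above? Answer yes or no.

no

13 must be visited but has only one open neighbour (14), and it is neither the start nor the goal — the route would have to enter and leave through 14, re-entering it.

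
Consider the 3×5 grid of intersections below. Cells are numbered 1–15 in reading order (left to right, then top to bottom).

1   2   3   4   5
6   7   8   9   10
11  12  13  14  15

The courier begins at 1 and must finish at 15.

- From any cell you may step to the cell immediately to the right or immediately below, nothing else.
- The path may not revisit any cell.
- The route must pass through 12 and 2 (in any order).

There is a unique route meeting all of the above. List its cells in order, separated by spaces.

1 2 7 12 13 14 15

Moves only go right or down, so the column and row indices never decrease.
Route from 1: right to 2, 2× down (reaching 12), 3× right (reaching 15) — 6 moves in all.
Check: all required cells visited.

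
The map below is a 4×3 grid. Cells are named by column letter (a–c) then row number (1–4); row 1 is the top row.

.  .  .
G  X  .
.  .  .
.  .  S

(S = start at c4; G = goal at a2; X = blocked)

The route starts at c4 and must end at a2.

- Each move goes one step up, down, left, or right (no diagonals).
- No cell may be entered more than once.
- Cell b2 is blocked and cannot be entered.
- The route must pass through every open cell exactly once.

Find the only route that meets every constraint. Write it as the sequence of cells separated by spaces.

c4 b4 a4 a3 b3 c3 c2 c1 b1 a1 a2

Need to visit all 11 open cells exactly once, starting at c4 and ending at a2.
Route from c4: 2× left (reaching a4), up to a3, 2× right (reaching c3), 2× up (reaching c1), 2× left (reaching a1), down to a2 — 10 moves in all.
Check: all 11 open cells covered.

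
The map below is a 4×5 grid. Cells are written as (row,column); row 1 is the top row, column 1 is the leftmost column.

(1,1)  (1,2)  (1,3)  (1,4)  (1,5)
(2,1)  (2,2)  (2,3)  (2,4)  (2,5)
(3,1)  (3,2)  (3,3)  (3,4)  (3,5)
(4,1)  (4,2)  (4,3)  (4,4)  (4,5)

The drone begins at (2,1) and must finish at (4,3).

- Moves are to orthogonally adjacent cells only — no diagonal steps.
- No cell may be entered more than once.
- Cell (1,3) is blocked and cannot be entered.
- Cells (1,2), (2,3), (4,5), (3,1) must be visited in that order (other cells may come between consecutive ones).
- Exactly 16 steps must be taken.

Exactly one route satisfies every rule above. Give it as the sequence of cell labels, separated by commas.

The waypoints must appear in the order (1,2), (2,3), (4,5), (3,1), with no cell reused.
Route from (2,1): up to (1,1), right to (1,2), down to (2,2), 3× right (reaching (2,5)), 2× down (reaching (4,5)), left to (4,4), up to (3,4), 3× left (reaching (3,1)), down to (4,1), 2× right (reaching (4,3)) — 16 moves in all.
Check: order respected ((1,2) at step 2, (2,3) at step 4, (4,5) at step 8, (3,1) at step 13); 16 moves as required.

(2,1), (1,1), (1,2), (2,2), (2,3), (2,4), (2,5), (3,5), (4,5), (4,4), (3,4), (3,3), (3,2), (3,1), (4,1), (4,2), (4,3)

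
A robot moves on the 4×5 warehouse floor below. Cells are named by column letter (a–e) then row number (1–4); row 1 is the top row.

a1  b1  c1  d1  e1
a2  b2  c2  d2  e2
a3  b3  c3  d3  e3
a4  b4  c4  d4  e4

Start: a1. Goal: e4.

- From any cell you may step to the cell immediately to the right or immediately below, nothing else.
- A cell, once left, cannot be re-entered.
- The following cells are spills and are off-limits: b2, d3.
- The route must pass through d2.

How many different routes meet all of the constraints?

2

A right/down-only route from a1 to e4 makes exactly 3 down-moves and 4 right-moves in some order.
With no other constraints that would be C(7,3) = 35 routes.
Split at d2 and multiply the segment counts (each segment already excludes blocked cells): a1→d2: 2; d2→e4: 1; product = 2.
That gives 2 routes.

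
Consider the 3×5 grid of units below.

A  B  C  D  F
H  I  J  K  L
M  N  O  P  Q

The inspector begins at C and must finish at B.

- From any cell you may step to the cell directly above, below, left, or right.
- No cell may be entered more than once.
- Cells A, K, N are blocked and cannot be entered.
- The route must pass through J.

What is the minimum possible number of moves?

3

Any route passes through J somewhere between C and B. Summing Manhattan distances along the two legs (C → J → B) gives a lower bound of 1 + 2 = 3 moves.
A route of 3 moves achieves this: C → J → I → B.
Since 3 matches the lower bound, it is optimal.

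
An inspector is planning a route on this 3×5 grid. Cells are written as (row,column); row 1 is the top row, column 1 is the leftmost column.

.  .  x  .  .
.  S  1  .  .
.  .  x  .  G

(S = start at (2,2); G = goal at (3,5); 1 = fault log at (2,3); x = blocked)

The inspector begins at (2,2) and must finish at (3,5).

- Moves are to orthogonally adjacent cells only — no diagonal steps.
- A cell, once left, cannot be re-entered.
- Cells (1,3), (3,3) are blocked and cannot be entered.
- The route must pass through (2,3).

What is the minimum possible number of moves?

Any route passes through (2,3) somewhere between (2,2) and (3,5). Summing Manhattan distances along the two legs ((2,2) → (2,3) → (3,5)) gives a lower bound of 1 + 3 = 4 moves.
A route of 4 moves achieves this: (2,2) → (2,3) → (2,4) → (3,4) → (3,5).
Since 4 matches the lower bound, it is optimal.

4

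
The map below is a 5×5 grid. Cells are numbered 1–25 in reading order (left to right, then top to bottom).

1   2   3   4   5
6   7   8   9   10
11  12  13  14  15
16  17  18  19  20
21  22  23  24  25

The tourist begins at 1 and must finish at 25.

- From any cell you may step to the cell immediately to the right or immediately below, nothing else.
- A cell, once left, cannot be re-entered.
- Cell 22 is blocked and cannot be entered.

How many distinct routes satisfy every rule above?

65

A right/down-only route from 1 to 25 makes exactly 4 down-moves and 4 right-moves in some order.
With no other constraints that would be C(8,4) = 70 routes.
Subtract routes through each blocked cell (inclusion–exclusion for overlaps): − through 22: 5 → 65.
That gives 65 routes.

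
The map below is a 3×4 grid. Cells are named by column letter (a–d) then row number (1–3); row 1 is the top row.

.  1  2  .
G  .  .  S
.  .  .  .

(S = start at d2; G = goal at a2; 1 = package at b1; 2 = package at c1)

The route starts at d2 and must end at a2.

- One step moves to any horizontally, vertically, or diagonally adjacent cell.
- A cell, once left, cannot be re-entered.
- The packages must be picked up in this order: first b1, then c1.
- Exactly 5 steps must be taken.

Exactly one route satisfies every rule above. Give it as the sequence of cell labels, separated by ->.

d2 -> c2 -> b1 -> c1 -> b2 -> a2

The waypoints must appear in the order b1, c1, with no cell reused.
Route from d2: left 1 to c2, up-left 1 to b1, right 1 to c1, down-left 1 to b2, left 1 to a2 — 5 moves in all.
Check: order respected (1 at step 2, 2 at step 3); 5 moves as required.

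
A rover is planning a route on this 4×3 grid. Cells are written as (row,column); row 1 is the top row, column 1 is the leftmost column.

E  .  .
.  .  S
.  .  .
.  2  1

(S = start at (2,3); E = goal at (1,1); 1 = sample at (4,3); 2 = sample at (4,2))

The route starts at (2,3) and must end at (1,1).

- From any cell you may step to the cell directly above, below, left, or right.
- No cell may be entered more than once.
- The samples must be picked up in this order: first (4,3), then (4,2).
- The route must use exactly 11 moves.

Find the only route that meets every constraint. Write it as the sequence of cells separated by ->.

The waypoints must appear in the order (4,3), (4,2), with no cell reused.
Route from (2,3): up to (1,3), left to (1,2), 2× down (reaching (3,2)), right to (3,3), down to (4,3), 2× left (reaching (4,1)), 3× up (reaching (1,1)) — 11 moves in all.
Check: order respected (1 at step 6, 2 at step 7); 11 moves as required.

(2,3) -> (1,3) -> (1,2) -> (2,2) -> (3,2) -> (3,3) -> (4,3) -> (4,2) -> (4,1) -> (3,1) -> (2,1) -> (1,1)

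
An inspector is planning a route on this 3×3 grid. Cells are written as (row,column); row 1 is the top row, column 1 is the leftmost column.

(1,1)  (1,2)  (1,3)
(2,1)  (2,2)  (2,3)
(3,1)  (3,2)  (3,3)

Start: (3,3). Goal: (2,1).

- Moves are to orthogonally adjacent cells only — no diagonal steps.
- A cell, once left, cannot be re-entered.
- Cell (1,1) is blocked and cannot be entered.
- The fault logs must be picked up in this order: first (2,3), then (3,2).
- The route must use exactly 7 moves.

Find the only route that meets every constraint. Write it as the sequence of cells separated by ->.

The waypoints must appear in the order (2,3), (3,2), with no cell reused.
Route from (3,3): 2× up (reaching (1,3)), left to (1,2), 2× down (reaching (3,2)), left to (3,1), up to (2,1) — 7 moves in all.
Check: order respected ((2,3) at step 1, (3,2) at step 5); 7 moves as required.

(3,3) -> (2,3) -> (1,3) -> (1,2) -> (2,2) -> (3,2) -> (3,1) -> (2,1)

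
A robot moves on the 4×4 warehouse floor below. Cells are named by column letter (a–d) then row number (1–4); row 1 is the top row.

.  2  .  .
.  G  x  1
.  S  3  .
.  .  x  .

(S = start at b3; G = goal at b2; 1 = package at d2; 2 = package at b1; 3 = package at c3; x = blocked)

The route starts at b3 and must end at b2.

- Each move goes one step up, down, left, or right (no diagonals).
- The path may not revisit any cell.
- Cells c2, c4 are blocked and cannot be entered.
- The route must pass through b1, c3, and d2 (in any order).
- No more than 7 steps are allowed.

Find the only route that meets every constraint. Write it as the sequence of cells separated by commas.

b3, c3, d3, d2, d1, c1, b1, b2

Any route must reach b1, c3, and d2 and still end at b2 within 7 moves, so the order of the required stops is forced.
Route from b3: 2× right (reaching d3), 2× up (reaching d1), 2× left (reaching b1), down to b2 — 7 moves in all.
Check: all required cells visited; 7 ≤ 7 moves.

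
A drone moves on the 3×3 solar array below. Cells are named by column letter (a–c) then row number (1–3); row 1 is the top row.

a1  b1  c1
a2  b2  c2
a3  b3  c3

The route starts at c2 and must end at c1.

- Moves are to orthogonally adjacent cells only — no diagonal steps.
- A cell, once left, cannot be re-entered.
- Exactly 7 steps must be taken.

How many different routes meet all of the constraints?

4

Need simple routes of exactly 7 moves from c2 to c1 (Manhattan distance 1, so 3 moves are spent on a detour and 3 undoing it).
Enumerating: c2 c3 b3 b2 a2 a1 b1 c1 | c2 c3 b3 a3 a2 a1 b1 c1 | c2 c3 b3 a3 a2 b2 b1 c1 | c2 b2 b3 a3 a2 a1 b1 c1.
That gives 4 routes.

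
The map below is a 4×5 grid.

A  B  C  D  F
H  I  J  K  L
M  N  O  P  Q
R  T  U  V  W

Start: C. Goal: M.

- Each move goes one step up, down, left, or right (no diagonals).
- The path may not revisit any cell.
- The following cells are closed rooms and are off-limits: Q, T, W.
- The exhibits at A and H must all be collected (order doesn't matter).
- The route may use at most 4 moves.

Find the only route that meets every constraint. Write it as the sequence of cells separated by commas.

C, B, A, H, M

The 4-move cap with required stops at A, H leaves no slack for detours.
Route from C: left 2 to A, down 2 to M — 4 moves in all.
Check: all required cells visited; 4 ≤ 4 moves.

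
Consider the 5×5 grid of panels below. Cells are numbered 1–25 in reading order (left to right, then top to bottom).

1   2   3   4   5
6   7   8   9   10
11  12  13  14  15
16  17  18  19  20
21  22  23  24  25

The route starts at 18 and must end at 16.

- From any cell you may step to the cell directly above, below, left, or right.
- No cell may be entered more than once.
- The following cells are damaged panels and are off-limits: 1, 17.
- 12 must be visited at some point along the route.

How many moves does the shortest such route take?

Any route passes through 12 somewhere between 18 and 16. Summing Manhattan distances along the two legs (18 → 12 → 16) gives a lower bound of 2 + 2 = 4 moves.
A route of 4 moves achieves this: 18 → 13 → 12 → 11 → 16.
Since 4 matches the lower bound, it is optimal.

4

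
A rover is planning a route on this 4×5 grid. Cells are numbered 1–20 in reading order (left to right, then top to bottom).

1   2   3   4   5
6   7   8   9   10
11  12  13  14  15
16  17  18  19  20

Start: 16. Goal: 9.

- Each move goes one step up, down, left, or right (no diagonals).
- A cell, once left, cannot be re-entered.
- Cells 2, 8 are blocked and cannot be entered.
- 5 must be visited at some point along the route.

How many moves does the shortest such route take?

9

Any route passes through 5 somewhere between 16 and 9. Summing Manhattan distances along the two legs (16 → 5 → 9) gives a lower bound of 7 + 2 = 9 moves.
A route of 9 moves achieves this: 16 → 11 → 12 → 13 → 14 → 15 → 10 → 5 → 4 → 9.
Since 9 matches the lower bound, it is optimal.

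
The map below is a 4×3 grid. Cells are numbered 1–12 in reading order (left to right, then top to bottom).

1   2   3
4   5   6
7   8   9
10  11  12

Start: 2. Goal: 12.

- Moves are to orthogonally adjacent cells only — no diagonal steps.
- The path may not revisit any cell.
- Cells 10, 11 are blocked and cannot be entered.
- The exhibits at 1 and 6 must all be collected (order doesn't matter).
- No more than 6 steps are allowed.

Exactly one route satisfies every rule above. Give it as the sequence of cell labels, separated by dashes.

2 - 1 - 4 - 5 - 6 - 9 - 12

The budget equals the shortest possible length, so every move has to be on a shortest route through the required cells.
Route from 2: left 1 to 1, down 1 to 4, right 2 to 6, down 2 to 12 — 6 moves in all.
Check: all required cells visited; 6 ≤ 6 moves.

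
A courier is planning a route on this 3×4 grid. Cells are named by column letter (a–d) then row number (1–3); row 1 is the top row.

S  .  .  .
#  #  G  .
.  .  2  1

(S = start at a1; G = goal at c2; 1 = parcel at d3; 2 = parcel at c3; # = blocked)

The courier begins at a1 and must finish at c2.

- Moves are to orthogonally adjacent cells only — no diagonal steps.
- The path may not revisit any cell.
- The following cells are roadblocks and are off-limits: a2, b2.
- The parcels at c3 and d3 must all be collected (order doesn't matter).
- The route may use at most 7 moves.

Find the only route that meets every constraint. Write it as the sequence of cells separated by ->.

a1 -> b1 -> c1 -> d1 -> d2 -> d3 -> c3 -> c2

Any route must reach c3 and d3 and still end at c2 within 7 moves, so the order of the required stops is forced.
Route from a1: 3× right (reaching d1), 2× down (reaching d3), left to c3, up to c2 — 7 moves in all.
Check: all required cells visited; 7 ≤ 7 moves.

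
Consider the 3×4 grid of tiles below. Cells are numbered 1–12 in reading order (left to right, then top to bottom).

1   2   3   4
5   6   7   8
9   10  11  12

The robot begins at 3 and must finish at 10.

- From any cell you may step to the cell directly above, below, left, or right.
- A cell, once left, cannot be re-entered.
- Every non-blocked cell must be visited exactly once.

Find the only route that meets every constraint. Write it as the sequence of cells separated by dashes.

Need to visit all 12 open cells exactly once, starting at 3 and ending at 10.
Cell 12 has only two open neighbours (8 and 11), so the path must pass straight through it: one of those is the cell it's entered from and the other is where it exits.
Route from 3: right 1 to 4, down 2 to 12, left 1 to 11, up 1 to 7, left 1 to 6, up 1 to 2, left 1 to 1, down 2 to 9, right 1 to 10 — 11 moves in all.
Check: all 12 open cells covered.

3 - 4 - 8 - 12 - 11 - 7 - 6 - 2 - 1 - 5 - 9 - 10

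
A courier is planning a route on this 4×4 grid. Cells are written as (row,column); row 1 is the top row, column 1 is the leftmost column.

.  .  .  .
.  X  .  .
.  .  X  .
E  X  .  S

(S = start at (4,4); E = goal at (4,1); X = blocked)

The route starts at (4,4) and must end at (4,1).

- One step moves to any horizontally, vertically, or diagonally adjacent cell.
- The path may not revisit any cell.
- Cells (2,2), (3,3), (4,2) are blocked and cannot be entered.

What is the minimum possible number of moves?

3

With diagonal moves allowed, the Chebyshev distance max(|Δrow|,|Δcol|) from (4,4) to (4,1) is 3, so at least 3 moves are needed.
A route of 3 moves achieves this: (4,4) → (4,3) → (3,2) → (4,1).
Since 3 matches the lower bound, it is optimal.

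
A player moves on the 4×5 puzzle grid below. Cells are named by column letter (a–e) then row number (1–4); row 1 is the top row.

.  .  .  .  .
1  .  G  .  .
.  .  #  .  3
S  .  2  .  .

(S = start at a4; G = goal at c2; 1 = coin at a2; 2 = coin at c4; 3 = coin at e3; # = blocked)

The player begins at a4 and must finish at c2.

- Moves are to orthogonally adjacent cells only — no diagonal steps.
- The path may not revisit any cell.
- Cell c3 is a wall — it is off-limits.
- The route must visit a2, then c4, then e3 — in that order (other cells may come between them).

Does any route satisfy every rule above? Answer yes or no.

One route that works: a4 → a3 → a2 → b2 → b3 → b4 → c4 → d4 → d3 → e3 → e2 → d2 → c2.

yes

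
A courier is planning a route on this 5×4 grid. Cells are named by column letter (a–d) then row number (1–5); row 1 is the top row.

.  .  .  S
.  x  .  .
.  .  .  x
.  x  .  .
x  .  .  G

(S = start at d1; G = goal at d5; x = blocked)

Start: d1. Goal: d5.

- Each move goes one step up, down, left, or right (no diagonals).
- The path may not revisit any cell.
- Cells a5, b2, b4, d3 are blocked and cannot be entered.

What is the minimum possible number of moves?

6

The Manhattan distance from d1 to d5 is |1−5| + |4−4| = 4, so at least 4 moves are needed.
That bound ignores the blocked cells. Measuring each leg by the fewest moves that actually steer around them (d1→d5: 6) raises the lower bound to 6.
A route of 6 moves exists: d1 → d2 → c2 → c3 → c4 → c5 → d5.
Since 6 matches that lower bound, it is optimal.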